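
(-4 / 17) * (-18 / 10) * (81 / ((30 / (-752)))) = -365472 / 425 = -859.93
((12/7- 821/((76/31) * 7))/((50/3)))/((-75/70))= 24539/9500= 2.58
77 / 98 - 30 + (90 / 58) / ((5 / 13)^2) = -38011 / 2030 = -18.72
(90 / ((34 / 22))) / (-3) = -330 / 17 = -19.41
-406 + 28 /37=-14994 /37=-405.24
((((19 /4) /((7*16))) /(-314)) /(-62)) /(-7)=-19 /61051648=-0.00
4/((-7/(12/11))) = -48/77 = -0.62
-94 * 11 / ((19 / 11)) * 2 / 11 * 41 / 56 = -21197 / 266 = -79.69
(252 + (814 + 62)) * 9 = 10152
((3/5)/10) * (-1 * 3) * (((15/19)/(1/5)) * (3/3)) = -27/38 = -0.71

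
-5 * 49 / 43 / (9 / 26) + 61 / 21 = -36721 / 2709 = -13.56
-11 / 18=-0.61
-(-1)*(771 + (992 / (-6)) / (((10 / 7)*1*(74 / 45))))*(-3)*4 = -311076 / 37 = -8407.46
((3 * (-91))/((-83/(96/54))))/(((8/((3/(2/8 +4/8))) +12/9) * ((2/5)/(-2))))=-728/83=-8.77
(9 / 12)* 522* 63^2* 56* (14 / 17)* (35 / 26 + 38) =623124125316 / 221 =2819566177.90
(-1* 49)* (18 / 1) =-882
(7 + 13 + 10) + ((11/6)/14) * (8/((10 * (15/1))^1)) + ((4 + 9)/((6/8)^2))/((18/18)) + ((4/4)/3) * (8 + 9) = 30862/525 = 58.78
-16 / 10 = -8 / 5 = -1.60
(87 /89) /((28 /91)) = 1131 /356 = 3.18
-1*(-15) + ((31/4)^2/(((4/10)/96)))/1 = 14430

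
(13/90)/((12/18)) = 13/60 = 0.22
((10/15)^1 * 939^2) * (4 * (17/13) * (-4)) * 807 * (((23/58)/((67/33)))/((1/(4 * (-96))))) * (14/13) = 263240922766897152/328367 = 801666801983.44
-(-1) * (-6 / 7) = -6 / 7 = -0.86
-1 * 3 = -3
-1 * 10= -10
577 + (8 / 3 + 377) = 2870 / 3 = 956.67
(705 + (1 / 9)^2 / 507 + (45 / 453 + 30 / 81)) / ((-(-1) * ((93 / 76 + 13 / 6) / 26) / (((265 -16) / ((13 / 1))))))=55191219628216 / 532607049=103624.65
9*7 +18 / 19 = 1215 / 19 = 63.95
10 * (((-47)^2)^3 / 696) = 53896076645 / 348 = 154873783.46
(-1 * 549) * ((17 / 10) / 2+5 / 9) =-15433 / 20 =-771.65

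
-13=-13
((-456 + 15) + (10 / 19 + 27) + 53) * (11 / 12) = -25113 / 76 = -330.43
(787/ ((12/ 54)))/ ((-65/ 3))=-21249/ 130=-163.45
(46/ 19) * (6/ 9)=92/ 57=1.61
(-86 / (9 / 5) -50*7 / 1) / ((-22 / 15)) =8950 / 33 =271.21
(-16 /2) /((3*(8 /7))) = -7 /3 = -2.33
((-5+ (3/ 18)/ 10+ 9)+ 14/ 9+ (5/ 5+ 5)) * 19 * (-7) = -277039/ 180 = -1539.11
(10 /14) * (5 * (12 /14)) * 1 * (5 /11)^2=3750 /5929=0.63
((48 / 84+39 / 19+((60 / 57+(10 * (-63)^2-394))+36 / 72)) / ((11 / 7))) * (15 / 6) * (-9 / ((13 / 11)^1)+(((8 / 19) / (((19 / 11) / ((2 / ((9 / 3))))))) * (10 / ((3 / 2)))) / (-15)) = -4628702105425 / 9630036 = -480652.63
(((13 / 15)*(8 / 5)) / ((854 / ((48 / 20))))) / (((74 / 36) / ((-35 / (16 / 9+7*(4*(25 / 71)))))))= -0.01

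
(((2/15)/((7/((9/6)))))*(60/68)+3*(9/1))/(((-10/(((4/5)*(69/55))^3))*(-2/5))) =16903759104/2474828125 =6.83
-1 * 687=-687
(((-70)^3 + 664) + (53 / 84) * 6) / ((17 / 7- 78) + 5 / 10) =4792651 / 1051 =4560.09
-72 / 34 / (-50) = 18 / 425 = 0.04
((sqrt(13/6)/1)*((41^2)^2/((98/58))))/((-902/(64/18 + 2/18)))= -1998709*sqrt(78)/1764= -10006.87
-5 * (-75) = 375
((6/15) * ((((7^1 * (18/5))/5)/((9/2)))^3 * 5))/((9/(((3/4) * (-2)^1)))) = -21952/46875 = -0.47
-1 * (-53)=53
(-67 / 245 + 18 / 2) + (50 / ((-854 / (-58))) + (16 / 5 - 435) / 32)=-131175 / 95648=-1.37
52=52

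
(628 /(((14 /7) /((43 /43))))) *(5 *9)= 14130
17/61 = 0.28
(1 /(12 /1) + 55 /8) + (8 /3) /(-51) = 8453 /1224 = 6.91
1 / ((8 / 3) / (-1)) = -3 / 8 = -0.38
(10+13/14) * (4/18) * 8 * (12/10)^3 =29376/875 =33.57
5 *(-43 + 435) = 1960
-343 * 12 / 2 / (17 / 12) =-24696 / 17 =-1452.71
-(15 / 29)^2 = -0.27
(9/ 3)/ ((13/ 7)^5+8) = 16807/ 168583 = 0.10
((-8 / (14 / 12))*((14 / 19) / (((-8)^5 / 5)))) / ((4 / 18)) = 135 / 38912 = 0.00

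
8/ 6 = 4/ 3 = 1.33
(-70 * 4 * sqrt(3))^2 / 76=58800 / 19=3094.74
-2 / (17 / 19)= -38 / 17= -2.24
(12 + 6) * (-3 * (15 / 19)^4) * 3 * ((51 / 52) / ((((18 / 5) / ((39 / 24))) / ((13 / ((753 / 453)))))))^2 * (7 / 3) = -1760.24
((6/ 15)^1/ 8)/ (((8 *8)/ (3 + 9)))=3/ 320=0.01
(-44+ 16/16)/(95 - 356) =43/261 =0.16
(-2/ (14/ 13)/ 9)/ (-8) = 13/ 504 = 0.03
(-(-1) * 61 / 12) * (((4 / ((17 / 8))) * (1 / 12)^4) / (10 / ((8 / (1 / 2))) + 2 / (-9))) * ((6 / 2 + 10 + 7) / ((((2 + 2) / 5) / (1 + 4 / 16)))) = 7625 / 212976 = 0.04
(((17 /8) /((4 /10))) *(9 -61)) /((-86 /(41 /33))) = 45305 /11352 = 3.99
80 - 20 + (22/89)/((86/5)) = 229675/3827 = 60.01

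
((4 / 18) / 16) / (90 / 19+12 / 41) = 779 / 282096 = 0.00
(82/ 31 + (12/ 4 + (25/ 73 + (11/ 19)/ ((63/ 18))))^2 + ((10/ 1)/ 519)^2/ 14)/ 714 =5883941834412568/ 281004728452753347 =0.02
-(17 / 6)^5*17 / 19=-24137569 / 147744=-163.37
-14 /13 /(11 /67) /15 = -938 /2145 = -0.44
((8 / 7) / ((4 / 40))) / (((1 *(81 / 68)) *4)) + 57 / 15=17573 / 2835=6.20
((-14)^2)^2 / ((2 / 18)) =345744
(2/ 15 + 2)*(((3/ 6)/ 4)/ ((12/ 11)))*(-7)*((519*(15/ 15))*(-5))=13321/ 3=4440.33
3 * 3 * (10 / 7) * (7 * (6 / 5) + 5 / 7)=5742 / 49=117.18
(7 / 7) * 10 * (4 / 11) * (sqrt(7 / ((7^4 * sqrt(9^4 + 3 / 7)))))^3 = 4 * 321510^(1 / 4) / 121305723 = 0.00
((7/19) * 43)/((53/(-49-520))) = -171269/1007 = -170.08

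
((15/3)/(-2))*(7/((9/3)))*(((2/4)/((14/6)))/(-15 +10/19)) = 19/220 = 0.09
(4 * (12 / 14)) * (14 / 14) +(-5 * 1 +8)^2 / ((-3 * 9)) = 65 / 21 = 3.10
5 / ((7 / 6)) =30 / 7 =4.29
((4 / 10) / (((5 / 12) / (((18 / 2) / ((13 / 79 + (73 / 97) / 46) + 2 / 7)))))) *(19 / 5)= 10126562544 / 143925875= 70.36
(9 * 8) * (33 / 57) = 792 / 19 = 41.68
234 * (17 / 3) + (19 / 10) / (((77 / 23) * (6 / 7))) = 875597 / 660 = 1326.66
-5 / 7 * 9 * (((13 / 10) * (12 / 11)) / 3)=-3.04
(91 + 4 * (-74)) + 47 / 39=-7948 / 39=-203.79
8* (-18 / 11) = -13.09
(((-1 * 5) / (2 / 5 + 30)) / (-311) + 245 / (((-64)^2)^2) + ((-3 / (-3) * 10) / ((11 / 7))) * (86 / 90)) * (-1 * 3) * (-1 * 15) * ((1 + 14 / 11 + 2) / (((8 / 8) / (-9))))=-126234935117860545 / 11995524890624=-10523.50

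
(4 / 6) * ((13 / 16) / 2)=13 / 48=0.27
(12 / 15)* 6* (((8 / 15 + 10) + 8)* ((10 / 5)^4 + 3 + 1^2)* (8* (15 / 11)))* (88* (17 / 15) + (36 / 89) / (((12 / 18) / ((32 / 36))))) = 9526833152 / 4895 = 1946237.62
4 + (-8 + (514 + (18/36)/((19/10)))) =9695/19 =510.26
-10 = -10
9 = 9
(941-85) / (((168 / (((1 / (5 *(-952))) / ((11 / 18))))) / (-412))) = 33063 / 45815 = 0.72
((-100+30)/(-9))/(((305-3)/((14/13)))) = 490/17667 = 0.03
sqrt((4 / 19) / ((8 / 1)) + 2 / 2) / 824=sqrt(1482) / 31312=0.00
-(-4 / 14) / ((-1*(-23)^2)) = -2 / 3703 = -0.00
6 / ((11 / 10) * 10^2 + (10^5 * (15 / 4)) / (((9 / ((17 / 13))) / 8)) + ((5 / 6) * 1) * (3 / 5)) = 468 / 34008619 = 0.00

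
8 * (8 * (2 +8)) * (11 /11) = 640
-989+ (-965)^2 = 930236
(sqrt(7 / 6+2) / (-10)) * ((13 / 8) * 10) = -13 * sqrt(114) / 48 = -2.89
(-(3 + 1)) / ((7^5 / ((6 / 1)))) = -24 / 16807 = -0.00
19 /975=0.02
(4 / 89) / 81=4 / 7209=0.00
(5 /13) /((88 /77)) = 35 /104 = 0.34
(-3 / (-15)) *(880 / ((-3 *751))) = -0.08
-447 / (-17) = 447 / 17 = 26.29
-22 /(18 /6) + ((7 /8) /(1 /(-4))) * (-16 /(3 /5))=86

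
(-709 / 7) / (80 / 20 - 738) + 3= 16123 / 5138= 3.14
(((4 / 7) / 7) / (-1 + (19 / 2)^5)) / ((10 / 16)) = 1024 / 606636415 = 0.00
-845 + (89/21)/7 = -124126/147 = -844.39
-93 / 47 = -1.98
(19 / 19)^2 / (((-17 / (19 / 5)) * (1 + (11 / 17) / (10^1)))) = -38 / 181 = -0.21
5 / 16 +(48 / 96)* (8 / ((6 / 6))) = 69 / 16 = 4.31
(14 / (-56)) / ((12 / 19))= -19 / 48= -0.40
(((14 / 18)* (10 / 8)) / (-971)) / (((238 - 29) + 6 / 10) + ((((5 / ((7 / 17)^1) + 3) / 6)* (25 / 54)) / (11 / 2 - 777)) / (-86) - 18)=-731497725 / 139978782163726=-0.00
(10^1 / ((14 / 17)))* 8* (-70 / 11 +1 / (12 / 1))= -610.09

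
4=4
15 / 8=1.88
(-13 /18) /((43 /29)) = -377 /774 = -0.49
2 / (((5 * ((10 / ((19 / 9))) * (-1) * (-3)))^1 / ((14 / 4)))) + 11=11.10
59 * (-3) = -177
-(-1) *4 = 4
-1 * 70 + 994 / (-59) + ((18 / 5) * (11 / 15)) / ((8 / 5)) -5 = -90.20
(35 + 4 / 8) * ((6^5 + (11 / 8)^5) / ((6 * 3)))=18102516349 / 1179648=15345.69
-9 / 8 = -1.12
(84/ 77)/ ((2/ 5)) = 30/ 11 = 2.73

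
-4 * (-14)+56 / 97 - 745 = -66777 / 97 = -688.42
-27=-27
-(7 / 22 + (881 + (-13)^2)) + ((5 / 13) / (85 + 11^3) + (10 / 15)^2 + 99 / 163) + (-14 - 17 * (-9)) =-90131483821 / 99016632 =-910.27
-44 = -44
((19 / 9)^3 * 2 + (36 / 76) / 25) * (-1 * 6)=-13045222 / 115425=-113.02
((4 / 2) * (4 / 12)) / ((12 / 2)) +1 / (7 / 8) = 79 / 63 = 1.25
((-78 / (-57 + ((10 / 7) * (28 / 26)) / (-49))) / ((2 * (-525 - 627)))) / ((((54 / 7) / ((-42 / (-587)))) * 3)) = -405769 / 221098875264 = -0.00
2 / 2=1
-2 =-2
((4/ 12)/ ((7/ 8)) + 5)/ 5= 113/ 105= 1.08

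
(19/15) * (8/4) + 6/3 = 68/15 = 4.53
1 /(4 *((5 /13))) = 0.65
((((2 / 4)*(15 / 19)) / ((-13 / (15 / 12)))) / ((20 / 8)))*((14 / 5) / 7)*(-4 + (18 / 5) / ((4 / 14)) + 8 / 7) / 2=-1023 / 34580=-0.03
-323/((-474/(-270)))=-183.99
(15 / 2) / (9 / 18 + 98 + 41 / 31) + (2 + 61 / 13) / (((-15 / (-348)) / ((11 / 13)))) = 229148731 / 1743235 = 131.45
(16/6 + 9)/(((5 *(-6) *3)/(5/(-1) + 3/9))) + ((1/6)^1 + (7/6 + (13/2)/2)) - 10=-1559/324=-4.81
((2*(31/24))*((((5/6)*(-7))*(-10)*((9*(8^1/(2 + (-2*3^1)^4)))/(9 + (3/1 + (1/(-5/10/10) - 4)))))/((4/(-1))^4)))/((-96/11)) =5425/17399808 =0.00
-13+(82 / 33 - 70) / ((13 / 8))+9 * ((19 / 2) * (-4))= -170119 / 429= -396.55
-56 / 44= -14 / 11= -1.27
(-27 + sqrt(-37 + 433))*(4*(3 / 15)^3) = -108 / 125 + 24*sqrt(11) / 125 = -0.23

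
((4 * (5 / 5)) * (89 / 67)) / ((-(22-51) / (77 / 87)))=27412 / 169041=0.16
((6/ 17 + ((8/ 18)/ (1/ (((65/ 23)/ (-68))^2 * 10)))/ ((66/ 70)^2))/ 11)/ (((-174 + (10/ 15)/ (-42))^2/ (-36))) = -955702425762/ 24456280028078459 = -0.00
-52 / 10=-26 / 5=-5.20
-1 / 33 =-0.03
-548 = -548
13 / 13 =1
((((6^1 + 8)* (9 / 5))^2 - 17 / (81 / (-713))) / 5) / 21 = 1588981 / 212625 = 7.47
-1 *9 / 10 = -9 / 10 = -0.90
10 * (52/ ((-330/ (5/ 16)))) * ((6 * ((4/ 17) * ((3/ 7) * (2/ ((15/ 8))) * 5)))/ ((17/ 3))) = -6240/ 22253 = -0.28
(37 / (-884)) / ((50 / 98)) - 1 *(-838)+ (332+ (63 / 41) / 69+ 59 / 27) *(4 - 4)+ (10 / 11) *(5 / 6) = 611646071 / 729300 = 838.68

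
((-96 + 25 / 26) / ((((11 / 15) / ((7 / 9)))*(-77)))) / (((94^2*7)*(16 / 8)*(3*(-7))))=-1765 / 3502555056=-0.00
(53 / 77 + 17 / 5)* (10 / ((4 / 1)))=787 / 77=10.22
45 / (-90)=-1 / 2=-0.50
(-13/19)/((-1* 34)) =13/646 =0.02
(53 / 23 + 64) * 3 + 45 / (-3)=4230 / 23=183.91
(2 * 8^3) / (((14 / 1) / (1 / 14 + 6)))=21760 / 49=444.08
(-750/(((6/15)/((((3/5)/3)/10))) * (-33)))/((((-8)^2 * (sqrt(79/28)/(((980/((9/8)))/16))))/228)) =116375 * sqrt(553)/20856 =131.22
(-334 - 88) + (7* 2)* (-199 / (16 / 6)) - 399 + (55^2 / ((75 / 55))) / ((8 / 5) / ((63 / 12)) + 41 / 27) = -649.08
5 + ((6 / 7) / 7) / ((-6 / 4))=241 / 49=4.92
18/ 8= 9/ 4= 2.25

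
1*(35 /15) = 7 /3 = 2.33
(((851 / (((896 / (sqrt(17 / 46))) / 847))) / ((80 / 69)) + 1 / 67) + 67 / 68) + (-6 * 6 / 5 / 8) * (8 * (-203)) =308913 * sqrt(782) / 20480 + 33318033 / 22780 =1884.40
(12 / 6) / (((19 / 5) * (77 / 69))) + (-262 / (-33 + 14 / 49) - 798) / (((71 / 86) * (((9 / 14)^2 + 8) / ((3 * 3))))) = -565250083206 / 552459523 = -1023.15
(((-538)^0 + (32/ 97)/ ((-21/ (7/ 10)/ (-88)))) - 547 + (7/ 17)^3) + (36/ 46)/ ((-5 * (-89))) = -7974304354693/ 14632805505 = -544.96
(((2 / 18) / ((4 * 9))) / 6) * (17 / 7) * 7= 17 / 1944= 0.01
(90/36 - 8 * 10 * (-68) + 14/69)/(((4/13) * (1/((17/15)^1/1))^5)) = 13863780498113/419175000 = 33073.97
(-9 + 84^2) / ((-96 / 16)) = -2349 / 2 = -1174.50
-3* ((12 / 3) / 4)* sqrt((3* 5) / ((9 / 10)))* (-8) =40* sqrt(6) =97.98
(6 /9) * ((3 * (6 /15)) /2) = 2 /5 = 0.40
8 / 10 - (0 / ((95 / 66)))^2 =4 / 5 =0.80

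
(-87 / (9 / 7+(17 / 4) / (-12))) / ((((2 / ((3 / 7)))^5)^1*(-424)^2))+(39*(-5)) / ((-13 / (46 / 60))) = 3107391961601 / 270208002176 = 11.50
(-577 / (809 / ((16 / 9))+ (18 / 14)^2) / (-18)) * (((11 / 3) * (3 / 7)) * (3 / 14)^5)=19041 / 382095140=0.00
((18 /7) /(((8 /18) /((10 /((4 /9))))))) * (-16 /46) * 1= -7290 /161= -45.28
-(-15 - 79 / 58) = 949 / 58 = 16.36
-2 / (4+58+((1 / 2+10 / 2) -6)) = -4 / 123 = -0.03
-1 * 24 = -24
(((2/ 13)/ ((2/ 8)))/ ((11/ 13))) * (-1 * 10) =-80/ 11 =-7.27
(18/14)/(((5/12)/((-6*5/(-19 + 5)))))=324/49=6.61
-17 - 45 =-62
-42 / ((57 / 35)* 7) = -70 / 19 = -3.68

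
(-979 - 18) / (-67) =997 / 67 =14.88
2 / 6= 1 / 3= 0.33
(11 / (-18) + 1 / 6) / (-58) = 2 / 261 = 0.01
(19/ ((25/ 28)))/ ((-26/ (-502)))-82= 328.87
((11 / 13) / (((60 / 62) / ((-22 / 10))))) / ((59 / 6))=-3751 / 19175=-0.20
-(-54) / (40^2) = 27 / 800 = 0.03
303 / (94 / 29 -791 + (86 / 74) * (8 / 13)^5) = -120714408867 / 313800115949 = -0.38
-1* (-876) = 876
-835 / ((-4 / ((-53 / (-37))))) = 44255 / 148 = 299.02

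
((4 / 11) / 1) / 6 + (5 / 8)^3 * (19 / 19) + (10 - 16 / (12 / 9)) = -1.70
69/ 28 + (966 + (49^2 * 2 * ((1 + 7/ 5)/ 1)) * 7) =11429889/ 140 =81642.06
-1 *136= -136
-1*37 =-37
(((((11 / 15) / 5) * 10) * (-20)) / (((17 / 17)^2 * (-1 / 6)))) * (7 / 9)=1232 / 9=136.89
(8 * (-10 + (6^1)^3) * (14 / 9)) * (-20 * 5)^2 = 230720000 / 9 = 25635555.56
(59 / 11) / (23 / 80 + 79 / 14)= 33040 / 36531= 0.90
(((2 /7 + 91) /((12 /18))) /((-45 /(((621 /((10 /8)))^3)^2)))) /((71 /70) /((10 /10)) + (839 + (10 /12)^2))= -900661622225856718086144 /16551453125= -54415863998397.83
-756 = -756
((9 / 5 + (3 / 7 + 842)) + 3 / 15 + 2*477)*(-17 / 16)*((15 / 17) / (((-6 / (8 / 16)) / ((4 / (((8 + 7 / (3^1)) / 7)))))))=380.72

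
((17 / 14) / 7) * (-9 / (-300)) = 51 / 9800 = 0.01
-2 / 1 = -2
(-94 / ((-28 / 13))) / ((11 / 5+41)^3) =76375 / 141087744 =0.00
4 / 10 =2 / 5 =0.40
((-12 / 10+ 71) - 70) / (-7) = 1 / 35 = 0.03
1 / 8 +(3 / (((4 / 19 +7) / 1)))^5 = 53075260913 / 386093795656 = 0.14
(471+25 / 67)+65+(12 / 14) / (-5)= 1257393 / 2345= 536.20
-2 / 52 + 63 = 1637 / 26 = 62.96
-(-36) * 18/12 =54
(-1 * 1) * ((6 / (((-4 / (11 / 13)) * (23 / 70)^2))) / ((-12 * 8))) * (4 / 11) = -1225 / 27508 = -0.04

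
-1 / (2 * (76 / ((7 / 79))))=-7 / 12008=-0.00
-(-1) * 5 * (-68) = -340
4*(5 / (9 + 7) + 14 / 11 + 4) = 983 / 44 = 22.34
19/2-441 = -863/2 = -431.50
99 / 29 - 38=-1003 / 29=-34.59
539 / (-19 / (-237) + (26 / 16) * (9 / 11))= 11241384 / 29401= 382.35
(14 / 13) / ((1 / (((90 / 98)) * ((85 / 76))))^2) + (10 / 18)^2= 1507020425 / 1043084952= 1.44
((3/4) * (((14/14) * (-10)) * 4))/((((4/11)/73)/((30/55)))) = -3285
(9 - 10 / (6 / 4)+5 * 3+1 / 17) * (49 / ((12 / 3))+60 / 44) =236.77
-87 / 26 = -3.35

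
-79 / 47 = -1.68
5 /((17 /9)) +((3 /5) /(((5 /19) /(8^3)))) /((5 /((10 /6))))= 166501 /425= 391.77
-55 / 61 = -0.90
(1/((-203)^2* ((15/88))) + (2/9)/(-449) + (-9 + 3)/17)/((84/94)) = -117517800968/297248140665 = -0.40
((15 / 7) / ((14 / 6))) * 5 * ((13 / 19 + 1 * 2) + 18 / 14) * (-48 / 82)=-2851200 / 267197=-10.67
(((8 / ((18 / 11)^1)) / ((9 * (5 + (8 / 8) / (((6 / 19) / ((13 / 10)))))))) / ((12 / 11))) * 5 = 12100 / 44307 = 0.27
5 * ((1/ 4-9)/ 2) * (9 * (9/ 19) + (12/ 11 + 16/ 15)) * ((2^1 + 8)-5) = -3522575/ 5016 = -702.27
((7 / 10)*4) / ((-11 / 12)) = -168 / 55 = -3.05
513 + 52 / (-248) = 31793 / 62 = 512.79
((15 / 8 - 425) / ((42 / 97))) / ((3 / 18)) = -5863.30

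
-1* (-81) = 81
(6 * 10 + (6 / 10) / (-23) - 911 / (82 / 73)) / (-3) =7082291 / 28290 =250.35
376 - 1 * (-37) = 413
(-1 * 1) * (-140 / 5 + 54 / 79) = 2158 / 79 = 27.32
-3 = -3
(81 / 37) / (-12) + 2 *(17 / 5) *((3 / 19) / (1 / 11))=163491 / 14060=11.63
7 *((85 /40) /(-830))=-119 /6640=-0.02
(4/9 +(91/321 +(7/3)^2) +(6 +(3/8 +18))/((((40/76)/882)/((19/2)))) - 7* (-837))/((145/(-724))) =-1098576338473/558540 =-1966871.38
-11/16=-0.69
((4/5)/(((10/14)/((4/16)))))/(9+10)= 7/475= 0.01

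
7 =7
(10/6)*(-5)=-25/3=-8.33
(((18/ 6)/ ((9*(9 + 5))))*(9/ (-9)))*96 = -2.29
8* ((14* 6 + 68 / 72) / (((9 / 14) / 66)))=1883728 / 27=69767.70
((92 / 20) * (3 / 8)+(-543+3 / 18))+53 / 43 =-2785759 / 5160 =-539.88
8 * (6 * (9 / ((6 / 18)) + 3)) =1440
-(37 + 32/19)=-735/19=-38.68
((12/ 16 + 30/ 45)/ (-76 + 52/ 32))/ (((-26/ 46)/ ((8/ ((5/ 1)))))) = 368/ 6825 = 0.05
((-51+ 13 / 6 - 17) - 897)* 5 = -28885 / 6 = -4814.17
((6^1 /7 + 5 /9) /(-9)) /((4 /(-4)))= 89 /567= 0.16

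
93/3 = 31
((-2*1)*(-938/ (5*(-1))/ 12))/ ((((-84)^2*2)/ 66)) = -737/ 5040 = -0.15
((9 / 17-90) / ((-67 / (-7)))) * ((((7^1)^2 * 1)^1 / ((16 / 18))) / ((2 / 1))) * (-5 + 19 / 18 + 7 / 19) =638042769 / 692512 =921.35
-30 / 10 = -3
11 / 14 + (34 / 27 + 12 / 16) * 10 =3946 / 189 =20.88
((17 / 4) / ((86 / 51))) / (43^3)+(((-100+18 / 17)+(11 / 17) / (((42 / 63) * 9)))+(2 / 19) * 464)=-77934938177 / 1558973256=-49.99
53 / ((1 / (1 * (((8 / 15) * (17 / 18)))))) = 3604 / 135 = 26.70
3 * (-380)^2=433200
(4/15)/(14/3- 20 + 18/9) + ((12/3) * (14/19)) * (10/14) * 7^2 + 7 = 110.14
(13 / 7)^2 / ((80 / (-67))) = -11323 / 3920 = -2.89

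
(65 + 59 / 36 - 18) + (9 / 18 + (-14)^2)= 8825 / 36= 245.14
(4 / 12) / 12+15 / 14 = 277 / 252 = 1.10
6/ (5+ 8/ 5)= 10/ 11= 0.91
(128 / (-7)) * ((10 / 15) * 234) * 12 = -239616 / 7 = -34230.86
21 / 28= 0.75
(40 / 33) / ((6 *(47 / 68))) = 0.29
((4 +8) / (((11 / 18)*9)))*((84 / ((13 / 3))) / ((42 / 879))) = 885.15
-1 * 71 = -71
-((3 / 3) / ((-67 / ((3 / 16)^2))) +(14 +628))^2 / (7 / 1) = -121254783980625 / 2059337728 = -58880.48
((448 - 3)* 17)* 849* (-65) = -417474525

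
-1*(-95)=95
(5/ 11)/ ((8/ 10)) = 25/ 44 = 0.57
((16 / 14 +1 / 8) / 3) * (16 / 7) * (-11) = -1562 / 147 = -10.63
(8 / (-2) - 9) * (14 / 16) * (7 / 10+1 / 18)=-1547 / 180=-8.59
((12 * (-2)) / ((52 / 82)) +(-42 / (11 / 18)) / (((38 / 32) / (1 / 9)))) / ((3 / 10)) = -401000 / 2717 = -147.59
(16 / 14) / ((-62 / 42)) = -24 / 31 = -0.77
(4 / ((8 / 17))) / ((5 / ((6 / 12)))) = 17 / 20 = 0.85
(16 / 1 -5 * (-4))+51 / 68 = 147 / 4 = 36.75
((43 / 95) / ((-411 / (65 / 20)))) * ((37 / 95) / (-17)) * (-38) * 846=-2916303 / 1106275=-2.64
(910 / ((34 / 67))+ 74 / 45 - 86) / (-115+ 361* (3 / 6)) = 2614586 / 100215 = 26.09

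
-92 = -92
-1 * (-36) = 36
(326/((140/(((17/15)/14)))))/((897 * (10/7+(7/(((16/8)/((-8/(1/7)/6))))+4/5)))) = -163/23609040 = -0.00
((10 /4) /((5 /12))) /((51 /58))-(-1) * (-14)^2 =202.82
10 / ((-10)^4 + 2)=5 / 5001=0.00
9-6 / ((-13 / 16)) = 213 / 13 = 16.38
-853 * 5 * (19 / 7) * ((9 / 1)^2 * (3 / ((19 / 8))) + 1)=-8372195 / 7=-1196027.86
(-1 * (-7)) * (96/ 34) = 336/ 17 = 19.76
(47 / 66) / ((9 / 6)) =47 / 99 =0.47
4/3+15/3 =19/3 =6.33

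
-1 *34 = -34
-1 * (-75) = 75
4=4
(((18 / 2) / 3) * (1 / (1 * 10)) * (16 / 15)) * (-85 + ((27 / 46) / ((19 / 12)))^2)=-129648968 / 4774225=-27.16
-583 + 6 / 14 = -4078 / 7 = -582.57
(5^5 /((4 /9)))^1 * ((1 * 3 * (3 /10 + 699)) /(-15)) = -7867125 /8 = -983390.62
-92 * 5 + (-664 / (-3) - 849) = -3263 / 3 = -1087.67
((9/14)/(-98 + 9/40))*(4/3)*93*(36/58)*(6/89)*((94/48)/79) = -4720680/5582142923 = -0.00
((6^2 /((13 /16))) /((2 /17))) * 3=14688 /13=1129.85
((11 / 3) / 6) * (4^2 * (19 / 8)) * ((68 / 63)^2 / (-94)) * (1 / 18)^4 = -60401 / 22030355214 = -0.00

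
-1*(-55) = 55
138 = 138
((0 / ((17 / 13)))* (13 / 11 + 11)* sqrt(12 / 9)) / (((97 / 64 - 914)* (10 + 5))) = 0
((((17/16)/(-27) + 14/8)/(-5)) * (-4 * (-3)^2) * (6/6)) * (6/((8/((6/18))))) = 739/240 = 3.08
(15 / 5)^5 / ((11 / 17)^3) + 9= 1205838 / 1331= 905.96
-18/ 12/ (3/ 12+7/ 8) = -4/ 3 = -1.33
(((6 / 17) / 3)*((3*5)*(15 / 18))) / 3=25 / 51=0.49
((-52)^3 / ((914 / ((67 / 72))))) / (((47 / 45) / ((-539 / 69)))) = 1586805220 / 1482051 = 1070.68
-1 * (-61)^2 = -3721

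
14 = 14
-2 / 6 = -1 / 3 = -0.33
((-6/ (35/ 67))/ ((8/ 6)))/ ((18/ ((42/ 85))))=-0.24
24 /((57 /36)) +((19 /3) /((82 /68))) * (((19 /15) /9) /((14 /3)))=11275163 /736155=15.32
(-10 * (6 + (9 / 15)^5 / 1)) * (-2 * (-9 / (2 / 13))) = -4444362 / 625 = -7110.98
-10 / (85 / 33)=-66 / 17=-3.88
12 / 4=3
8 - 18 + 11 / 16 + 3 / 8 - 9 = -287 / 16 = -17.94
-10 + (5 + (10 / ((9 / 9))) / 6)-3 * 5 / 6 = -35 / 6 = -5.83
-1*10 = -10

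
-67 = -67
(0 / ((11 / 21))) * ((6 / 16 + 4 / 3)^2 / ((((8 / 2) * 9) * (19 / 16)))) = 0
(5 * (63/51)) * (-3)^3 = -2835/17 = -166.76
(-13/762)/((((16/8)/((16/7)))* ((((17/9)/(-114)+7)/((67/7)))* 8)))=-148941/44587795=-0.00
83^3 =571787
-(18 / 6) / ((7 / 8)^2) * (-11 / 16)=132 / 49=2.69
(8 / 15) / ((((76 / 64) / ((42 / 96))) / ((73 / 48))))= 511 / 1710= 0.30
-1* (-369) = 369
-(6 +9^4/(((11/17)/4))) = -40564.91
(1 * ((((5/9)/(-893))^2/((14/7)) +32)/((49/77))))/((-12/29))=-1318738229479/10851685992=-121.52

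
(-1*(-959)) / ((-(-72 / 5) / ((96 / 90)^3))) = 491008 / 6075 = 80.82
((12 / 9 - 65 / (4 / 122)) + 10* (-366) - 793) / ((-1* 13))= 38605 / 78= 494.94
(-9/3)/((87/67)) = -67/29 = -2.31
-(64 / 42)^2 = -1024 / 441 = -2.32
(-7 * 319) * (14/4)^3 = -765919/8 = -95739.88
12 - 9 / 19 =219 / 19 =11.53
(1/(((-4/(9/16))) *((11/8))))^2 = 81/7744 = 0.01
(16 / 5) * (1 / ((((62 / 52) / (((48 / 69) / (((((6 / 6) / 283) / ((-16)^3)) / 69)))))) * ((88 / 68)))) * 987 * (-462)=8155795361366016 / 155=52618034589458.17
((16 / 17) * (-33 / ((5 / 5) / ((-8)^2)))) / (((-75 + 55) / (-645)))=-1089792 / 17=-64105.41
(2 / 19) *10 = 20 / 19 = 1.05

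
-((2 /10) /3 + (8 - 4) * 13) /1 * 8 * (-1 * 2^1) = 12496 /15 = 833.07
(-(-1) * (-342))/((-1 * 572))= 171/286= 0.60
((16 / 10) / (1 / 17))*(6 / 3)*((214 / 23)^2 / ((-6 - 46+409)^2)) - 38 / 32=-365037959 / 317273040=-1.15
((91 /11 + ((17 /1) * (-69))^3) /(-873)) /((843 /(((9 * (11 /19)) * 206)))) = 3657244029976 /1553649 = 2353970.58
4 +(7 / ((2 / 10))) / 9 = 71 / 9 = 7.89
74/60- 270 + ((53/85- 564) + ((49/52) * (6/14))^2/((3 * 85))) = -114755779/137904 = -832.14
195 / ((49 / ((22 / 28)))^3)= 259545 / 322828856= 0.00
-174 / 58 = -3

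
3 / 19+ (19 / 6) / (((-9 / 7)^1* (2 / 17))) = -42635 / 2052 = -20.78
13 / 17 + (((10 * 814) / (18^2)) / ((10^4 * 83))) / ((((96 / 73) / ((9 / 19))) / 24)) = 1476577087 / 1930248000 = 0.76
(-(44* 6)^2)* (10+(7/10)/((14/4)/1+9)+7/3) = -863486.98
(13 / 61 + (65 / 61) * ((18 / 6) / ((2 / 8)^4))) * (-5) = -249665 / 61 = -4092.87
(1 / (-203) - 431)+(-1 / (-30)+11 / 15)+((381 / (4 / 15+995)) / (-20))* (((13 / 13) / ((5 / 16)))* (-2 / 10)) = -195575602699 / 454588050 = -430.23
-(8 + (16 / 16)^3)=-9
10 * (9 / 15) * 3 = 18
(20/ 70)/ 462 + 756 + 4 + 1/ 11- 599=260485/ 1617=161.09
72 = 72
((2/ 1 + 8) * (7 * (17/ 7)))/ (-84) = -85/ 42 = -2.02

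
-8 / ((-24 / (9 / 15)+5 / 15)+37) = 3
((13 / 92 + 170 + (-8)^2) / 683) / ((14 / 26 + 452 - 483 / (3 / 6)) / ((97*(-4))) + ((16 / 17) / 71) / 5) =163929918035 / 634083244261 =0.26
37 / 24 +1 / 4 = 43 / 24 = 1.79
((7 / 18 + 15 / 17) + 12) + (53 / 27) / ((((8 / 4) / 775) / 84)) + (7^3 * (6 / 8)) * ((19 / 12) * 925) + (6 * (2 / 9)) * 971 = 441966.44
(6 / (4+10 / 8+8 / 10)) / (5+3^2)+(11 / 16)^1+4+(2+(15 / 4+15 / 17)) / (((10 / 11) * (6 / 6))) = 13885159 / 1151920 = 12.05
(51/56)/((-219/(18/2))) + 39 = 159279/4088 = 38.96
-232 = -232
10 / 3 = 3.33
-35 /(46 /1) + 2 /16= -117 /184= -0.64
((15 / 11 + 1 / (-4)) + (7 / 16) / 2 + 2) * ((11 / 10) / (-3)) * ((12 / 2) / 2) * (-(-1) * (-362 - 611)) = 1141329 / 320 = 3566.65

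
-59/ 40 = -1.48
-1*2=-2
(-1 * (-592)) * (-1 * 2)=-1184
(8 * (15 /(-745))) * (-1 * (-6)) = -144 /149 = -0.97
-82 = -82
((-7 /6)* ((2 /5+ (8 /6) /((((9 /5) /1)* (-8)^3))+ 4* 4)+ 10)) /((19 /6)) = -3193169 /328320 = -9.73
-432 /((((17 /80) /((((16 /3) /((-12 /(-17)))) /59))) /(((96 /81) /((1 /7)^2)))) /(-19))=152535040 /531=287259.96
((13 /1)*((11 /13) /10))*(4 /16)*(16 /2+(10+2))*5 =55 /2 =27.50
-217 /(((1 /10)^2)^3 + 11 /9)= -63000000 /354839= -177.55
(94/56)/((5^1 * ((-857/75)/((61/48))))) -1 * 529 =-203116479/383936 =-529.04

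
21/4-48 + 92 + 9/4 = 103/2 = 51.50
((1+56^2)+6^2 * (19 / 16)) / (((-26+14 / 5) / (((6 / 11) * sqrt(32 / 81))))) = -46.99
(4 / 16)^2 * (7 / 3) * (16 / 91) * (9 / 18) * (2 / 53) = 1 / 2067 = 0.00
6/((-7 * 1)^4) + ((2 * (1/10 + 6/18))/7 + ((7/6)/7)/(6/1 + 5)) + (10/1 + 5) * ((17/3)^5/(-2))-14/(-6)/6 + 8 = -43814.22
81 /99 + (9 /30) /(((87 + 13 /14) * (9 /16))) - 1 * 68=-13644403 /203115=-67.18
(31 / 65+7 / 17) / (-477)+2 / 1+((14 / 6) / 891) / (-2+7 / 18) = 2.00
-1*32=-32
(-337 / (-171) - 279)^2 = 2244106384 / 29241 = 76745.20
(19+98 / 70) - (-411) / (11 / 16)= 34002 / 55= 618.22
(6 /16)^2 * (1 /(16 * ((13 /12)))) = 0.01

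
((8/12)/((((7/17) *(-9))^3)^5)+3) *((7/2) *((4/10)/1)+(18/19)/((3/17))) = 5656681466769942818603030195711/278582031981776460326719576995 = 20.31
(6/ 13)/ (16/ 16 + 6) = 0.07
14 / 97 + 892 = 86538 / 97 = 892.14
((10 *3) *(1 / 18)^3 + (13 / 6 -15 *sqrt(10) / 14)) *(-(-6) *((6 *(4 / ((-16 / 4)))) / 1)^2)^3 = 21886848 -75582720 *sqrt(10) / 7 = -12257944.42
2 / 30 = 1 / 15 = 0.07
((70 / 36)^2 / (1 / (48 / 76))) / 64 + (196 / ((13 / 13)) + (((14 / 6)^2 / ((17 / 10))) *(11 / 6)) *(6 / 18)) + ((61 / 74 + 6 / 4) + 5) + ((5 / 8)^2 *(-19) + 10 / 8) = 6168972353 / 30976992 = 199.15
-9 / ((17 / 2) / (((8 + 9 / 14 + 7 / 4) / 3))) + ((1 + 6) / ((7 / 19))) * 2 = 8171 / 238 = 34.33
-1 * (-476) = 476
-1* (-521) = 521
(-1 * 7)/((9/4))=-28/9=-3.11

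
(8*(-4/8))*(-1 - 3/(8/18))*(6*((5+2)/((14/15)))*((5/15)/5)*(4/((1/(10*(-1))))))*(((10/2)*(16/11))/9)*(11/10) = -9920/3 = -3306.67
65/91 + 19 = 138/7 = 19.71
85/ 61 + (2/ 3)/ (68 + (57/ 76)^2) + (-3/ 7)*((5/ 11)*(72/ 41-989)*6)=732211126289/ 633770907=1155.32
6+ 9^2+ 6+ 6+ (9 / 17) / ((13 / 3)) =21906 / 221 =99.12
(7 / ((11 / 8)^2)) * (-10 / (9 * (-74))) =2240 / 40293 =0.06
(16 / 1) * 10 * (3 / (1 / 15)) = 7200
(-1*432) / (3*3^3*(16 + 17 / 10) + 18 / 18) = -4320 / 14347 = -0.30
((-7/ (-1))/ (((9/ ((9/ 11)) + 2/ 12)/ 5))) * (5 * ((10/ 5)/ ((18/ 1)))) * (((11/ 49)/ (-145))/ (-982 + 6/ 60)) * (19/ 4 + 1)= 0.00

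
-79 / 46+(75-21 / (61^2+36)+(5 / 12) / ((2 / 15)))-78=-1104665 / 691288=-1.60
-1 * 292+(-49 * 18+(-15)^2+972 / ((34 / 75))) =20317 / 17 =1195.12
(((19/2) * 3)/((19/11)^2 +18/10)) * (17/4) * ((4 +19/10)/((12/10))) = 11529485/92608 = 124.50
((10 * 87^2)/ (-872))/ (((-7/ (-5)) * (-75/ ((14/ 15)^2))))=5887/ 8175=0.72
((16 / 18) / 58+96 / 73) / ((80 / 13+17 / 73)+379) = 82381 / 23864013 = 0.00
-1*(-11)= 11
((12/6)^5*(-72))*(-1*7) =16128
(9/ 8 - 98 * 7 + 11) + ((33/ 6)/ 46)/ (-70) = -2169883/ 3220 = -673.88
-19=-19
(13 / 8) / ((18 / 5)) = 65 / 144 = 0.45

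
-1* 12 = -12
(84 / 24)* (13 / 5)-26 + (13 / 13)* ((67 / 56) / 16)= -75377 / 4480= -16.83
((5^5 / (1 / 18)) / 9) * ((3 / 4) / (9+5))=9375 / 28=334.82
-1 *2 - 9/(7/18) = -176/7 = -25.14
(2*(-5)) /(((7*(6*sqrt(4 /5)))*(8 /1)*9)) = -5*sqrt(5) /3024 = -0.00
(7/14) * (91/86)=91/172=0.53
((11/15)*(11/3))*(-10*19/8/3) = -2299/108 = -21.29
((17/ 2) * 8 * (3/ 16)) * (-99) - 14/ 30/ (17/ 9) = -429249/ 340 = -1262.50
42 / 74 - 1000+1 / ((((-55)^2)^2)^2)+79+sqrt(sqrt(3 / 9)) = -2851642988803124963 / 3098155701953125+3^(3 / 4) / 3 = -919.67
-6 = -6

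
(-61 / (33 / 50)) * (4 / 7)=-52.81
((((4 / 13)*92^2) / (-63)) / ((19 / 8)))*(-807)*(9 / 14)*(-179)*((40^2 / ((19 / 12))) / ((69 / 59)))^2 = -5272668922183680000 / 4369183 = -1206786010607.40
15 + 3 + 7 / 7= 19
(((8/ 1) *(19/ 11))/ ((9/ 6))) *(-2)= -608/ 33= -18.42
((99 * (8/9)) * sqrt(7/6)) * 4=176 * sqrt(42)/3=380.20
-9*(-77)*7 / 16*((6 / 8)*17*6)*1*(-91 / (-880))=6140043 / 2560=2398.45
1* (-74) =-74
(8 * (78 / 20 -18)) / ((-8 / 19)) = 267.90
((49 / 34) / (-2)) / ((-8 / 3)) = 0.27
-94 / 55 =-1.71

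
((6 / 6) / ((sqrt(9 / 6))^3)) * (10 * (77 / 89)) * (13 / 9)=20020 * sqrt(6) / 7209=6.80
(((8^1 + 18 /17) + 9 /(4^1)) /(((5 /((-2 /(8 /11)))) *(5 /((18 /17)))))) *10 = -76131 /5780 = -13.17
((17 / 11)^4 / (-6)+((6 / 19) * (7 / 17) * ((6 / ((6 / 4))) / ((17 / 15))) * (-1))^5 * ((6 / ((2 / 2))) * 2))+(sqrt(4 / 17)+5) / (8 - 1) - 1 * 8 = -26032337216412546780345643 / 3069567935320828283625822+2 * sqrt(17) / 119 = -8.41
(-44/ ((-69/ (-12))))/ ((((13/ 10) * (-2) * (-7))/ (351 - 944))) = 521840/ 2093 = 249.33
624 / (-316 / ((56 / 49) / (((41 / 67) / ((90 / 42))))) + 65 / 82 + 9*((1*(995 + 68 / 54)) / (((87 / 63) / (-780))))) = -745645680 / 6051811597177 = -0.00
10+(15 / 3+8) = 23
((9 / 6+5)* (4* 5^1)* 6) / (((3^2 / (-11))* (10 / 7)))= -2002 / 3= -667.33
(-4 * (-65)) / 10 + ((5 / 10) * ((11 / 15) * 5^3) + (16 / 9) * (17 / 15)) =19939 / 270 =73.85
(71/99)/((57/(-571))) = -40541/5643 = -7.18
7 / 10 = 0.70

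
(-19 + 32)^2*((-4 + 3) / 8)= -169 / 8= -21.12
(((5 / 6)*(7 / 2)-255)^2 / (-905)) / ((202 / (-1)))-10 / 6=-6944755 / 5264928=-1.32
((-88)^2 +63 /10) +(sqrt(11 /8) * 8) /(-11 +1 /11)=77503 /10 - 11 * sqrt(22) /60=7749.44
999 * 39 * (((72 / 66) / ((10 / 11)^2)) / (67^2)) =1285713 / 112225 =11.46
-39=-39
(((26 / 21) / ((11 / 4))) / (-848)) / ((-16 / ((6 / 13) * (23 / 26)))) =23 / 1697696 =0.00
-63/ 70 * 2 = -9/ 5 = -1.80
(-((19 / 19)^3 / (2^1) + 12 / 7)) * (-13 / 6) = 403 / 84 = 4.80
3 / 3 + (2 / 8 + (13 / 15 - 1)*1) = 67 / 60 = 1.12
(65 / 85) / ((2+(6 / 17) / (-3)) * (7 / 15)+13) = 195 / 3539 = 0.06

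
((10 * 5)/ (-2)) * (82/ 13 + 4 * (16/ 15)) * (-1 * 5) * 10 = 515500/ 39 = 13217.95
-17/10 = -1.70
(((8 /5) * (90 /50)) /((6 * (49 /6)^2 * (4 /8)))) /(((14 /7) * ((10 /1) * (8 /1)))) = 27 /300125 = 0.00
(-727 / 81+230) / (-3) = -73.67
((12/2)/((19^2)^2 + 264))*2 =0.00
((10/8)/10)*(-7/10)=-7/80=-0.09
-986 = -986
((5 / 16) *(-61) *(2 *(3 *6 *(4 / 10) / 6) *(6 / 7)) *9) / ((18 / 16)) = -2196 / 7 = -313.71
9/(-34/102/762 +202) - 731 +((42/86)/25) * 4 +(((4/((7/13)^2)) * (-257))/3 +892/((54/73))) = -464235206956253/656742260475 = -706.88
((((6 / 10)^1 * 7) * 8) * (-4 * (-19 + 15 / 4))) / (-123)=-16.66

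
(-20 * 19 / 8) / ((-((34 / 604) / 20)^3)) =2130382869.94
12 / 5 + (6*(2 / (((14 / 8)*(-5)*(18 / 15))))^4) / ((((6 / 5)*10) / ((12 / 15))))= 2334284 / 972405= 2.40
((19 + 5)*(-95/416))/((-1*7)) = 285/364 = 0.78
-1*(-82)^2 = -6724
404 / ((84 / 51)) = 1717 / 7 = 245.29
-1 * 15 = -15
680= 680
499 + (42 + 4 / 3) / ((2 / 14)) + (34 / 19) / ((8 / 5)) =183187 / 228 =803.45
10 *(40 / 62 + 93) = 29030 / 31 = 936.45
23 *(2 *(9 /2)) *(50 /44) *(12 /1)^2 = 372600 /11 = 33872.73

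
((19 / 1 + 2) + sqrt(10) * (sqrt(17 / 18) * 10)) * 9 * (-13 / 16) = -378.29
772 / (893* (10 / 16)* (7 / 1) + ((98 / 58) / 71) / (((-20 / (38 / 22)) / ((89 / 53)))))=0.20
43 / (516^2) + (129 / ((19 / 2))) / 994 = 808211 / 58471056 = 0.01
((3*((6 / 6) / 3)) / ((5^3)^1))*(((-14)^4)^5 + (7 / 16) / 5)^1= 6693460434022784124846087 / 10000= 669346043402278412484.61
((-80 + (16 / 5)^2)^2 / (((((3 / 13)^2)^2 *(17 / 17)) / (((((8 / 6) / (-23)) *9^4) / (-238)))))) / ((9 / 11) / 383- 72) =-2195882410495488 / 57653194375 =-38087.78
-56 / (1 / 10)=-560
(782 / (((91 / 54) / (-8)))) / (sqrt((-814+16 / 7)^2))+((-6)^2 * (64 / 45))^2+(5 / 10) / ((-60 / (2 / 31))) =299611006157 / 114492300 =2616.87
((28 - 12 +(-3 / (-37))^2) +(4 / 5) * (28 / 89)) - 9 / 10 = 18712657 / 1218410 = 15.36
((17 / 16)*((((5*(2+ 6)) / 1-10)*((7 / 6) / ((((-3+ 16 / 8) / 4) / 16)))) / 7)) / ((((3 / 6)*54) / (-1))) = 340 / 27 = 12.59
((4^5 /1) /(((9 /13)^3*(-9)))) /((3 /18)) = -4499456 /2187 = -2057.36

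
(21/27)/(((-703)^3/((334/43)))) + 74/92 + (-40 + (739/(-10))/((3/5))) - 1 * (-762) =1854358469192851/3092464879227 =599.64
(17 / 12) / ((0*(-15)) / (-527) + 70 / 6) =17 / 140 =0.12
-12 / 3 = -4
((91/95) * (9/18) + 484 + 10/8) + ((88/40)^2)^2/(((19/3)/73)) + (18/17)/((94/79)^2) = 1349398126223/1783767500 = 756.49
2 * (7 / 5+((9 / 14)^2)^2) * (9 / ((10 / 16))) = 2715453 / 60025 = 45.24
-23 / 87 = -0.26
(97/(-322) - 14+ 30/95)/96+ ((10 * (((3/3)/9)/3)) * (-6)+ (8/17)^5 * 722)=35761951261951/2501765316288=14.29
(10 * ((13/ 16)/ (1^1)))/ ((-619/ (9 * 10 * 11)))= -32175/ 2476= -12.99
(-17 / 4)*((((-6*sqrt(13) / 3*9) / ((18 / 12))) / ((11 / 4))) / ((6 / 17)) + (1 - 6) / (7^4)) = 85 / 9604 + 578*sqrt(13) / 11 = 189.46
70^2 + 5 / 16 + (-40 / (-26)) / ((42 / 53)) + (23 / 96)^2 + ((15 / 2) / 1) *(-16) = 4010714059 / 838656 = 4782.31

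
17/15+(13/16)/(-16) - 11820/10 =-4534723/3840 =-1180.92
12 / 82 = 6 / 41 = 0.15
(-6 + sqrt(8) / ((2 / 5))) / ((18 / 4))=-4 / 3 + 10*sqrt(2) / 9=0.24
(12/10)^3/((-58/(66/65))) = -7128/235625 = -0.03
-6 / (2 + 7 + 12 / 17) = -34 / 55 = -0.62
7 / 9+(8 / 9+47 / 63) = 152 / 63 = 2.41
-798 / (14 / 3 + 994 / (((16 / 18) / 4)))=-18 / 101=-0.18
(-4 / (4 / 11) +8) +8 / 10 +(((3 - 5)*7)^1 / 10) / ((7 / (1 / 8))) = -89 / 40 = -2.22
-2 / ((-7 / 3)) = 6 / 7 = 0.86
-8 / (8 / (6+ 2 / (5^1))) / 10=-0.64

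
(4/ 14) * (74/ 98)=74/ 343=0.22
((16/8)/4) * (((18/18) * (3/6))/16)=1/64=0.02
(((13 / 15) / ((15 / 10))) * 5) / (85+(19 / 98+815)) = 2548 / 793971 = 0.00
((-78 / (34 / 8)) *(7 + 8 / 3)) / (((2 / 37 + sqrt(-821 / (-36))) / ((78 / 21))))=208900224 / 133732795 - 644109024 *sqrt(821) / 133732795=-136.44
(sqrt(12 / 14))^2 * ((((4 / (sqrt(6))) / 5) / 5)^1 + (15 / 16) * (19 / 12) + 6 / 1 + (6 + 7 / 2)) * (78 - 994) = -746769 / 56 - 3664 * sqrt(6) / 175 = -13386.45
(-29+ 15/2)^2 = 1849/4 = 462.25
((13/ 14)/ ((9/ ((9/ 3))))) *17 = 221/ 42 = 5.26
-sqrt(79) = -8.89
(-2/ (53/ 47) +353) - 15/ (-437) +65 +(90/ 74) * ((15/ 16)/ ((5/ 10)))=2869374115/ 6855656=418.54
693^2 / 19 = 25276.26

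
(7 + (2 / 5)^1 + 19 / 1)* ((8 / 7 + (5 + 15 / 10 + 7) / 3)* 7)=5214 / 5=1042.80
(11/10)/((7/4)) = 22/35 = 0.63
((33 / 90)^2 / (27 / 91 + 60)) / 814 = 1001 / 365434200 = 0.00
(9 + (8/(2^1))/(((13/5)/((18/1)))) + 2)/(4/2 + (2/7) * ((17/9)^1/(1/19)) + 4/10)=158445/51818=3.06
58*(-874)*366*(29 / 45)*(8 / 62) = -717393184 / 465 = -1542781.04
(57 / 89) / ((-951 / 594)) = -11286 / 28213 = -0.40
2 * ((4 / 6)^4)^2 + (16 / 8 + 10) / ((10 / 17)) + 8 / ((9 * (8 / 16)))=730102 / 32805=22.26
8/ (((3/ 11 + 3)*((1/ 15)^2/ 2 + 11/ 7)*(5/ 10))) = 15400/ 4957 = 3.11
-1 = -1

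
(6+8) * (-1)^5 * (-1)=14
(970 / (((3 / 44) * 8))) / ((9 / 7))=37345 / 27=1383.15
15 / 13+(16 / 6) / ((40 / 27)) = 192 / 65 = 2.95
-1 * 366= -366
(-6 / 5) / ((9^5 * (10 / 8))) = -8 / 492075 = -0.00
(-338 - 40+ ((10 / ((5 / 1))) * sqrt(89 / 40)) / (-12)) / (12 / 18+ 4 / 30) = -472.81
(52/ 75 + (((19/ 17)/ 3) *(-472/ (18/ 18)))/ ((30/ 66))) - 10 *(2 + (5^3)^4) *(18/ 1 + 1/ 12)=-112579347610087/ 2550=-44148763768.66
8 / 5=1.60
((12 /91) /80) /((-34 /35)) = -3 /1768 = -0.00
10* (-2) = -20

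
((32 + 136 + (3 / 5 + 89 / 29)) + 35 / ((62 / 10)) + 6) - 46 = 137.31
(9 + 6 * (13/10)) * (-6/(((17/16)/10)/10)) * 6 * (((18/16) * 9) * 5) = -2881694.12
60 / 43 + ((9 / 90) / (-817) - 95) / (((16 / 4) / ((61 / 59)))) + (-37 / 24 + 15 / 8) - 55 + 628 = 3182401967 / 5784360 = 550.17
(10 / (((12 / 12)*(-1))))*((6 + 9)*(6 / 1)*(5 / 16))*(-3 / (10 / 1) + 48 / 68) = -15525 / 136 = -114.15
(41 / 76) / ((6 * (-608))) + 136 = 37705687 / 277248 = 136.00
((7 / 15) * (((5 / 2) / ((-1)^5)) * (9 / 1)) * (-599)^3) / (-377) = -4513357779 / 754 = -5985885.65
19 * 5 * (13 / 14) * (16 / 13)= 760 / 7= 108.57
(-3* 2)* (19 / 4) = -57 / 2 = -28.50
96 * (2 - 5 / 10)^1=144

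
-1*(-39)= 39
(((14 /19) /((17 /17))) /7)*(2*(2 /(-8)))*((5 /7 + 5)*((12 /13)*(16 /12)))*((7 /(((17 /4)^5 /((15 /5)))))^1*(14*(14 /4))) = -96337920 /350704679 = -0.27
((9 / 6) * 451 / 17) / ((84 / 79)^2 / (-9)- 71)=-2814691 / 5030810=-0.56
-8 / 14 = -4 / 7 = -0.57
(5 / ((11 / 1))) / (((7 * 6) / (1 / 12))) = 5 / 5544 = 0.00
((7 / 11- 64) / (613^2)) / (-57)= 0.00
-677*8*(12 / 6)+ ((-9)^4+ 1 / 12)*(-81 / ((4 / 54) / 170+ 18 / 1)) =-6668613353 / 165244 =-40356.16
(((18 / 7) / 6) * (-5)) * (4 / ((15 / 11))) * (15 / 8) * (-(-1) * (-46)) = 3795 / 7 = 542.14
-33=-33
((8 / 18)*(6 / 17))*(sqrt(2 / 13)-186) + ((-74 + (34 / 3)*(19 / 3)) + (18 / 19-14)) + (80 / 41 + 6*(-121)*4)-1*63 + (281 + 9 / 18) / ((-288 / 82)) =-11783873417 / 3813984 + 8*sqrt(26) / 663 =-3089.59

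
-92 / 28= -23 / 7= -3.29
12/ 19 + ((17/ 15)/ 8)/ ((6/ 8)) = 1403/ 1710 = 0.82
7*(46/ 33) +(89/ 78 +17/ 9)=32915/ 2574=12.79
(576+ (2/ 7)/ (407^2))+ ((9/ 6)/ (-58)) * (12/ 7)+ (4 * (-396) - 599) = -7719953316/ 4803821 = -1607.04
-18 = -18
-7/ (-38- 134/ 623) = 4361/ 23808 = 0.18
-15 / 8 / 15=-1 / 8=-0.12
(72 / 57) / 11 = 24 / 209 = 0.11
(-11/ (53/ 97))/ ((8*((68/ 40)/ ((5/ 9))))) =-26675/ 32436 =-0.82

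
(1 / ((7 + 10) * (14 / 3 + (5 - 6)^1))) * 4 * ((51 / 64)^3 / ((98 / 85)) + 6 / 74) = 134797563 / 4039770112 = 0.03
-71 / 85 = -0.84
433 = 433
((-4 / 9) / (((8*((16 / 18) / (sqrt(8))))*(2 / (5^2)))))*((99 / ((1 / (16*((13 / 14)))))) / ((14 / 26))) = -6036.02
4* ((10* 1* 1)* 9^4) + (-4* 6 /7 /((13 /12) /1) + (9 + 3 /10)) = 238825983 /910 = 262446.14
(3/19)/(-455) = -3/8645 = -0.00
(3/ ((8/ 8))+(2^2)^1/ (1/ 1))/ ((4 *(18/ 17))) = 119/ 72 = 1.65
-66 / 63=-22 / 21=-1.05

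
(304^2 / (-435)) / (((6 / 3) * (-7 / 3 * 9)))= 46208 / 9135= 5.06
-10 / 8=-5 / 4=-1.25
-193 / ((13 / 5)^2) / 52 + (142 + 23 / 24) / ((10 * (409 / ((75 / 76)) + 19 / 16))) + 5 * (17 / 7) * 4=1474491254485 / 30682273804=48.06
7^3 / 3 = 343 / 3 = 114.33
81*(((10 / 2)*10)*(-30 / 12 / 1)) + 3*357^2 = 372222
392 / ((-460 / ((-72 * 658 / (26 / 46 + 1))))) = 128968 / 5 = 25793.60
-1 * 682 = -682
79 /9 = 8.78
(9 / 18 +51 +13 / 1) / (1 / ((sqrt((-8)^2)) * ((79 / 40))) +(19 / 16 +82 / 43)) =3505704 / 171631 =20.43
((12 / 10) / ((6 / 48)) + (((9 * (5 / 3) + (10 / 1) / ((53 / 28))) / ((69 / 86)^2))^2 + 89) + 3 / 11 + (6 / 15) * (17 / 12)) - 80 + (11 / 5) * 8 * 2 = 1047.44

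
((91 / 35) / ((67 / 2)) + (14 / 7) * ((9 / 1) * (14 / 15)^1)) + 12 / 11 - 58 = -147516 / 3685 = -40.03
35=35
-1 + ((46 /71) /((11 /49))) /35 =-3583 /3905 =-0.92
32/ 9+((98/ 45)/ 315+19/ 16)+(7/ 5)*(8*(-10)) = -3474901/ 32400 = -107.25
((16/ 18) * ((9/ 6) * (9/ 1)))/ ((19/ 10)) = 120/ 19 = 6.32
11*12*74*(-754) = -7365072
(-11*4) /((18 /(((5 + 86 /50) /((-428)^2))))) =-77 /858675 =-0.00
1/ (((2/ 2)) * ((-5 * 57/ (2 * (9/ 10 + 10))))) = -109/ 1425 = -0.08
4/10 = 0.40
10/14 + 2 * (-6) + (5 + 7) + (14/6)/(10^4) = 150049/210000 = 0.71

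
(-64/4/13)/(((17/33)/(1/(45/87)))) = -5104/1105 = -4.62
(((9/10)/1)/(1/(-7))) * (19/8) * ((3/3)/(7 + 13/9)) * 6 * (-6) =5103/80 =63.79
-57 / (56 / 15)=-855 / 56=-15.27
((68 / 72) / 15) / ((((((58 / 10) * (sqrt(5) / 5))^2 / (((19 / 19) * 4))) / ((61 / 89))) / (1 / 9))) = 51850 / 18188307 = 0.00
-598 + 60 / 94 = -28076 / 47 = -597.36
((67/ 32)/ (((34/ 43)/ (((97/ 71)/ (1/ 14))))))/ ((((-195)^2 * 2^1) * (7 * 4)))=279457/ 11749420800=0.00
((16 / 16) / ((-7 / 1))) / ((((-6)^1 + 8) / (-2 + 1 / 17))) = 33 / 238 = 0.14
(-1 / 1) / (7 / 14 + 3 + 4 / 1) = -2 / 15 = -0.13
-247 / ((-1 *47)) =247 / 47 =5.26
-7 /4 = -1.75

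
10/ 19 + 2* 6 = 238/ 19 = 12.53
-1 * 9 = -9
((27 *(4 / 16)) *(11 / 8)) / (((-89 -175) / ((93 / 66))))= -279 / 5632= -0.05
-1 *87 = -87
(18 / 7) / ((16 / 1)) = 9 / 56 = 0.16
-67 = -67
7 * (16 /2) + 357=413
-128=-128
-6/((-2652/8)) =4/221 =0.02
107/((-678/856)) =-45796/339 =-135.09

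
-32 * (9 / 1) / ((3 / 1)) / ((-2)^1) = 48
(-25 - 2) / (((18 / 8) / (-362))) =4344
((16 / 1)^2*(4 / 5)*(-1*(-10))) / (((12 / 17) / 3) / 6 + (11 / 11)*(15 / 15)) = 104448 / 53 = 1970.72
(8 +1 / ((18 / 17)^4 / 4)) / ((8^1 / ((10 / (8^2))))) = 1467365 / 6718464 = 0.22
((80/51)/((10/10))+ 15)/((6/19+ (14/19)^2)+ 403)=305045/7435443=0.04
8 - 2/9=70/9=7.78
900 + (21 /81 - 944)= -1181 /27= -43.74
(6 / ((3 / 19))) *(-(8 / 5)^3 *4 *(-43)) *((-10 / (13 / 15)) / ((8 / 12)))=-30117888 / 65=-463352.12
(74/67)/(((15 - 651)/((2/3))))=-37/31959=-0.00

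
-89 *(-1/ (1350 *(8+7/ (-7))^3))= 89/ 463050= 0.00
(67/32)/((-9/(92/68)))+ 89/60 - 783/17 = -1098913/24480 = -44.89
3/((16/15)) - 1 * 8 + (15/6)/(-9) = -787/144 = -5.47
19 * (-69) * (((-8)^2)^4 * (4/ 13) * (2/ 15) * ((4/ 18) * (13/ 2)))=-58653147136/ 45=-1303403269.69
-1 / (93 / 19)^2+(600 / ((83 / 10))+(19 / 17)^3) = 259731863534 / 3526880571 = 73.64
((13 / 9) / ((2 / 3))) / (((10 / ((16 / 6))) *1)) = 26 / 45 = 0.58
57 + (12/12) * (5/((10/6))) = 60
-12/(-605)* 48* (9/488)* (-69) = -44712/36905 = -1.21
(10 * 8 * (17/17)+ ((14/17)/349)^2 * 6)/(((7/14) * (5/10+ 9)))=11264161184/668809291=16.84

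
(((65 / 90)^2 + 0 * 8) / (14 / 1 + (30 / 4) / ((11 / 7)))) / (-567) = -1859 / 37935702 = -0.00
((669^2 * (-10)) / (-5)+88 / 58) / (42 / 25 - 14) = -324482275 / 4466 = -72656.13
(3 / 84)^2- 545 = -427279 / 784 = -545.00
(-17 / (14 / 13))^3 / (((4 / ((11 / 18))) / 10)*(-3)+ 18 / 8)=-593662355 / 43218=-13736.46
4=4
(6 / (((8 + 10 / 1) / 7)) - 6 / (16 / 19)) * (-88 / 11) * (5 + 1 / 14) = 8165 / 42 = 194.40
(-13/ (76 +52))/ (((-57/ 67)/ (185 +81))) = 6097/ 192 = 31.76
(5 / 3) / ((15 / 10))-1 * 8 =-62 / 9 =-6.89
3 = 3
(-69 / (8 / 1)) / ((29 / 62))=-2139 / 116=-18.44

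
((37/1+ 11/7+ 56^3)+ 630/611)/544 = 187819753/581672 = 322.90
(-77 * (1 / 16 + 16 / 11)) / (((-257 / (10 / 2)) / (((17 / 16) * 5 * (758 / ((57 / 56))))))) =702448075 / 78128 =8990.99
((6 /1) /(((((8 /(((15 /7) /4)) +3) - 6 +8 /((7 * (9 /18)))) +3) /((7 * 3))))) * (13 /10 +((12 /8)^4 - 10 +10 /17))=-5486481 /245888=-22.31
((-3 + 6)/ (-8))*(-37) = 111/ 8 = 13.88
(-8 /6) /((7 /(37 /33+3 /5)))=-1136 /3465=-0.33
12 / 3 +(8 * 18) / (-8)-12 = -26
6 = 6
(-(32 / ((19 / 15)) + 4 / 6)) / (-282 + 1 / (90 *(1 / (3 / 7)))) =103460 / 1125161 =0.09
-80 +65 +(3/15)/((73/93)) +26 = 4108/365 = 11.25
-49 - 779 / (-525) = -24946 / 525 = -47.52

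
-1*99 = -99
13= 13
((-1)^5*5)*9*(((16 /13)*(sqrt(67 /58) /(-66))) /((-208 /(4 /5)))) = -3*sqrt(3886) /53911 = -0.00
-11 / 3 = -3.67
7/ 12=0.58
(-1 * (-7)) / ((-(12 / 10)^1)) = -35 / 6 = -5.83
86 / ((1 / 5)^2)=2150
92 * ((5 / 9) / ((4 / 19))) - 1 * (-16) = 2329 / 9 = 258.78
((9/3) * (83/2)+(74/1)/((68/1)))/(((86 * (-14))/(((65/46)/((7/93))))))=-1843725/941528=-1.96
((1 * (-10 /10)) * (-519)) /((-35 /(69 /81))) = -3979 /315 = -12.63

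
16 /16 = 1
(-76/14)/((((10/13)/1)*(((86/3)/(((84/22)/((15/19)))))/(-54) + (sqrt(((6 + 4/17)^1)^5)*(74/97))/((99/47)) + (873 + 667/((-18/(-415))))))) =-0.00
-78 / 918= -13 / 153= -0.08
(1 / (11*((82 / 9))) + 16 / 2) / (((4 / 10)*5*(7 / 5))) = 36125 / 12628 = 2.86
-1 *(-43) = 43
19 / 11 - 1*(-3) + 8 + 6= 206 / 11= 18.73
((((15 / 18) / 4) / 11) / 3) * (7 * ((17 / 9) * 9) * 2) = 595 / 396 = 1.50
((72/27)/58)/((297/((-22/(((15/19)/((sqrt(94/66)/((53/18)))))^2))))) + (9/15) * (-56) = -33.60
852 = 852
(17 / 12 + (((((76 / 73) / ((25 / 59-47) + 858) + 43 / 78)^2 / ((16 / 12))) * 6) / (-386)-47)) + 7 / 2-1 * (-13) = -15449884340193227935 / 531163105497835824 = -29.09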